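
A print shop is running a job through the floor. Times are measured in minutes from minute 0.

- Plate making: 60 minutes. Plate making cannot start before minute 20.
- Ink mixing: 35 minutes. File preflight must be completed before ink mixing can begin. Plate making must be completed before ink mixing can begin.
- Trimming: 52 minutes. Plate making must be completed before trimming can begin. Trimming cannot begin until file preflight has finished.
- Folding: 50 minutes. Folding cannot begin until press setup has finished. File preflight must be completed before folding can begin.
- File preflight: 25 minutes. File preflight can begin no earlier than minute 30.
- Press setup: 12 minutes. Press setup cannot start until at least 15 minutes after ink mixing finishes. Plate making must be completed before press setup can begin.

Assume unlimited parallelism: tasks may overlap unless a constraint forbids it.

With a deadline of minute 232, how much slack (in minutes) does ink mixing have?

Plate making waits on its own release at minute 20, so it starts at minute 20 and finishes at 20 + 60 = minute 80.
File preflight cannot begin until its own release at minute 30. It runs from minute 30 to 30 + 25 = minute 55.
Ink mixing cannot start until file preflight (finishes minute 55); plate making (finishes minute 80). The controlling bound is minute 80, so ink mixing finishes at 80 + 35 = minute 115.

Working backward from the deadline:
Folding must finish by minute 232; it takes 50 minutes, so it must start by 232 − 50 = minute 182.
Since folding (must start by minute 182) depends on it, press setup must finish by minute 182. Backing off its 12-minute duration gives a latest start of minute 170.
Ink mixing has to be done before press setup (must start by minute 170, minus 15-minute gap → minute 155). That means finishing by minute 155, i.e. starting by 155 − 35 = minute 120.
So ink mixing can start as early as minute 80 and as late as minute 120, giving 120 − 80 = 40 minutes of slack.

40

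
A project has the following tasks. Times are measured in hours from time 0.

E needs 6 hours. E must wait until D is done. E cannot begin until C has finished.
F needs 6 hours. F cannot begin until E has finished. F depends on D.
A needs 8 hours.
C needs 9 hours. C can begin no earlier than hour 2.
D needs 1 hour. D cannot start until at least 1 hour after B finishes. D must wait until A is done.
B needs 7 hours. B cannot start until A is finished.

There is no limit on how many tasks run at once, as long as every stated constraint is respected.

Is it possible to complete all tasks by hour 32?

Yes

C cannot begin until its own release at hour 2. It runs from hour 2 to 2 + 9 = hour 11.
Nothing blocks A, so it runs from hour 0 to hour 8.
After A (finishes hour 8), B can start at hour 8 and finishes at hour 15.
D cannot start until B (finishes hour 15, plus 1-hour gap → hour 16); A (finishes hour 8). The controlling bound is hour 16, so D finishes at 16 + 1 = hour 17.
E has to wait for D (finishes hour 17); C (finishes hour 11). The latest of these is hour 17, so E runs hour 17 to 17 + 6 = hour 23.
F has to wait for E (finishes hour 23); D (finishes hour 17). The latest of these is hour 23, so F runs hour 23 to 23 + 6 = hour 29.
Every task is finished by hour 29, which is no later than the deadline of 32, so the schedule is feasible.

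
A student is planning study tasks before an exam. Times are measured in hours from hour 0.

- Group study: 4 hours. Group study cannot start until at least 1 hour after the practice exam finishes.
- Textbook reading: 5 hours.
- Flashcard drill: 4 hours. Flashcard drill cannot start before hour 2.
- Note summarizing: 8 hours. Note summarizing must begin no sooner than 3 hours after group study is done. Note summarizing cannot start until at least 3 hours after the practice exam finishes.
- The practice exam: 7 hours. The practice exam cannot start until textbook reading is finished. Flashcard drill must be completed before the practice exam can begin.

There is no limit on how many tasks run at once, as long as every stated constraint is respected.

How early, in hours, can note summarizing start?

21

After its own release at hour 2, flashcard drill can start at hour 2 and finishes at hour 6.
Textbook reading has no prerequisites, so it starts at hour 0 and finishes at hour 5.
For the practice exam: textbook reading (finishes hour 5); flashcard drill (finishes hour 6). Taking the maximum gives a start of hour 6, and it finishes at 6 + 7 = hour 13.
Group study waits on the practice exam (finishes hour 13, plus 1-hour gap → hour 14), so it starts at hour 14 and finishes at 14 + 4 = hour 18.
Note summarizing waits on group study (finishes hour 18, plus 3-hour gap → hour 21); the practice exam (finishes hour 13, plus 3-hour gap → hour 16). The latest of these is hour 21, which is the earliest note summarizing can start.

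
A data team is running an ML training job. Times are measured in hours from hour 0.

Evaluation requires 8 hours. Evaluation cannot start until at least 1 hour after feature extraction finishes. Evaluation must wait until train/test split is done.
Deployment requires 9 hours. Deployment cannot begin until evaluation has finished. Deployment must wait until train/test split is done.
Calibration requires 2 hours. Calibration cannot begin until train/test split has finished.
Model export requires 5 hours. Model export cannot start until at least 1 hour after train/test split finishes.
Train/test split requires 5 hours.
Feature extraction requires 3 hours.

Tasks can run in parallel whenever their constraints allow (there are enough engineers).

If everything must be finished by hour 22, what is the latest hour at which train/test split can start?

Deployment must finish by hour 22; it takes 9 hours, so it must start by 22 − 9 = hour 13.
Evaluation has to be done before deployment (must start by hour 13). That means finishing by hour 13, i.e. starting by 13 − 8 = hour 5.
To finish by hour 22, calibration (duration 2) must start no later than hour 20.
Model export has no dependents, so it just needs to finish by hour 22. Starting by 22 − 5 = hour 17 achieves that.
For train/test split: evaluation (must start by hour 5); calibration (must start by hour 20); model export (must start by hour 17, minus 1-hour gap → hour 16); deployment (must start by hour 13). The most restrictive is hour 5; with a 5-hour duration, train/test split must start by hour 0.

0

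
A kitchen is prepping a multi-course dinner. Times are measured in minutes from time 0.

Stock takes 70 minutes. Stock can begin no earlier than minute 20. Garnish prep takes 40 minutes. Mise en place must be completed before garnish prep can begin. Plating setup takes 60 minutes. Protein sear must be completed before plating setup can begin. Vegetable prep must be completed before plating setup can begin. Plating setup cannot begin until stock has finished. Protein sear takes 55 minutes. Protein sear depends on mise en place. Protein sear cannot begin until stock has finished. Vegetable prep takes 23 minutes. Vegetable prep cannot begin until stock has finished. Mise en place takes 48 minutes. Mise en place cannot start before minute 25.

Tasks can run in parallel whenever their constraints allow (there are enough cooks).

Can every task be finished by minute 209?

Stock waits on its own release at minute 20, so it starts at minute 20 and finishes at 20 + 70 = minute 90.
After stock (finishes minute 90), vegetable prep can start at minute 90 and finishes at minute 113.
After its own release at minute 25, mise en place can start at minute 25 and finishes at minute 73.
After mise en place (finishes minute 73), garnish prep can start at minute 73 and finishes at minute 113.
Protein sear has to wait for mise en place (finishes minute 73); stock (finishes minute 90). The latest of these is minute 90, so protein sear runs minute 90 to 90 + 55 = minute 145.
Plating setup has to wait for protein sear (finishes minute 145); vegetable prep (finishes minute 113); stock (finishes minute 90). The latest of these is minute 145, so plating setup runs minute 145 to 145 + 60 = minute 205.
Every task is finished by minute 205, which is no later than the deadline of 209, so the schedule is feasible.

Yes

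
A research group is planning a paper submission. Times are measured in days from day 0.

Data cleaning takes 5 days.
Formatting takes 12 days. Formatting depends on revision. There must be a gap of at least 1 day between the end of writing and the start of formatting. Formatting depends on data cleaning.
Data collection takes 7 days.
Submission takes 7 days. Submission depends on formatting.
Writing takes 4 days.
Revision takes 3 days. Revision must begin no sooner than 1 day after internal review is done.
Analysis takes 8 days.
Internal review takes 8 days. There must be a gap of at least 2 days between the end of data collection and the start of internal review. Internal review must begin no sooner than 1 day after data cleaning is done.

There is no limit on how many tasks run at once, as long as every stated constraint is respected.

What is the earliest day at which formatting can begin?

Writing has no prerequisites, so it starts at day 0 and finishes at day 4.
Data cleaning has no prerequisites, so it starts at day 0 and finishes at day 5.
Nothing blocks data collection, so it runs from day 0 to day 7.
For internal review: data collection (finishes day 7, plus 2-day gap → day 9); data cleaning (finishes day 5, plus 1-day gap → day 6). Taking the maximum gives a start of day 9, and it finishes at 9 + 8 = day 17.
Revision waits on internal review (finishes day 17, plus 1-day gap → day 18), so it starts at day 18 and finishes at 18 + 3 = day 21.
Formatting waits on revision (finishes day 21); writing (finishes day 4, plus 1-day gap → day 5); data cleaning (finishes day 5). The latest of these is day 21, which is the earliest formatting can start.

21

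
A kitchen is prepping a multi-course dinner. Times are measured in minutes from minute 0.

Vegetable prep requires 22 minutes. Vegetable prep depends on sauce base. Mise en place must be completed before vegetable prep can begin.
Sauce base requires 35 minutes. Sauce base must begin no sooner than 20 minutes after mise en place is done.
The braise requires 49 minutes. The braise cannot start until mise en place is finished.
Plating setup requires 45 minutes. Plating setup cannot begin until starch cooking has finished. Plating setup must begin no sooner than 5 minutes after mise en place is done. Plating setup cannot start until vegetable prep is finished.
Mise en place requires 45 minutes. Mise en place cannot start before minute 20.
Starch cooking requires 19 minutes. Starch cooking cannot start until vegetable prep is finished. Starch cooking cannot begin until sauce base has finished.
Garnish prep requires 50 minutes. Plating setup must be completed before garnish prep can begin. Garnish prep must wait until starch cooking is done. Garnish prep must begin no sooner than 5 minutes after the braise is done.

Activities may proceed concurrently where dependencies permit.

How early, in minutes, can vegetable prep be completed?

Mise en place cannot begin until its own release at minute 20. It runs from minute 20 to 20 + 45 = minute 65.
Sauce base cannot begin until mise en place (finishes minute 65, plus 20-minute gap → minute 85). It runs from minute 85 to 85 + 35 = minute 120.
Vegetable prep has to wait for sauce base (finishes minute 120); mise en place (finishes minute 65). The latest of these is minute 120, so vegetable prep runs minute 120 to 120 + 22 = minute 142.

142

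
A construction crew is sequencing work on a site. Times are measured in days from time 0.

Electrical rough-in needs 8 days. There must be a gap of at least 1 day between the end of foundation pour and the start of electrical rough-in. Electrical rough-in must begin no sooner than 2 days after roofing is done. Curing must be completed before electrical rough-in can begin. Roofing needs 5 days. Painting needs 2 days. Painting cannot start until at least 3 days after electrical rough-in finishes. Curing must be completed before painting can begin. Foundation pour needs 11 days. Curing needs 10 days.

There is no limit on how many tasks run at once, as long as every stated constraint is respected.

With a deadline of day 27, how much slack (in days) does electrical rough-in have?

Nothing blocks roofing, so it runs from day 0 to day 5.
Curing has no prerequisites, so it starts at day 0 and finishes at day 10.
Foundation pour can start immediately at day 0; it finishes at day 11.
For electrical rough-in: foundation pour (finishes day 11, plus 1-day gap → day 12); roofing (finishes day 5, plus 2-day gap → day 7); curing (finishes day 10). Taking the maximum gives a start of day 12, and it finishes at 12 + 8 = day 20.

Working backward from the deadline:
Painting has no dependents, so it just needs to finish by day 27. Starting by 27 − 2 = day 25 achieves that.
Electrical rough-in must finish before painting (must start by day 25, minus 3-day gap → day 22). With an 8-day duration, electrical rough-in must start by 22 − 8 = day 14.
So electrical rough-in can start as early as day 12 and as late as day 14, giving 14 − 12 = 2 days of slack.

2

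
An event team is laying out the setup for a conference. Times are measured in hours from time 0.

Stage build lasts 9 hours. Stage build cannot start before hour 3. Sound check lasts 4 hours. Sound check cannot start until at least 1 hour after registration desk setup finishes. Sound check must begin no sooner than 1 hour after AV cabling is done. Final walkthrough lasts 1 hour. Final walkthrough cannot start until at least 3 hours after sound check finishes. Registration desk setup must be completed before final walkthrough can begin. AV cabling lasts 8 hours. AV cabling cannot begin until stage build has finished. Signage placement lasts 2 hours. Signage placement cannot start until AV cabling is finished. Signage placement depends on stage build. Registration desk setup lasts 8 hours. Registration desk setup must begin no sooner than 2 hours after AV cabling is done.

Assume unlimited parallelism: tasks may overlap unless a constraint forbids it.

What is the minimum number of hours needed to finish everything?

Stage build cannot begin until its own release at hour 3. It runs from hour 3 to 3 + 9 = hour 12.
AV cabling waits on stage build (finishes hour 12), so it starts at hour 12 and finishes at 12 + 8 = hour 20.
For signage placement: AV cabling (finishes hour 20); stage build (finishes hour 12). Taking the maximum gives a start of hour 20, and it finishes at 20 + 2 = hour 22.
Registration desk setup cannot begin until AV cabling (finishes hour 20, plus 2-hour gap → hour 22). It runs from hour 22 to 22 + 8 = hour 30.
Sound check has to wait for registration desk setup (finishes hour 30, plus 1-hour gap → hour 31); AV cabling (finishes hour 20, plus 1-hour gap → hour 21). The latest of these is hour 31, so sound check runs hour 31 to 31 + 4 = hour 35.
For final walkthrough: sound check (finishes hour 35, plus 3-hour gap → hour 38); registration desk setup (finishes hour 30). Taking the maximum gives a start of hour 38, and it finishes at 38 + 1 = hour 39.
All tasks are finished once the last one completes. Finish times: Stage build at 12, AV cabling at 20, Registration desk setup at 30, Signage placement at 22, Sound check at 35, Final walkthrough at 39. The latest is hour 39.

39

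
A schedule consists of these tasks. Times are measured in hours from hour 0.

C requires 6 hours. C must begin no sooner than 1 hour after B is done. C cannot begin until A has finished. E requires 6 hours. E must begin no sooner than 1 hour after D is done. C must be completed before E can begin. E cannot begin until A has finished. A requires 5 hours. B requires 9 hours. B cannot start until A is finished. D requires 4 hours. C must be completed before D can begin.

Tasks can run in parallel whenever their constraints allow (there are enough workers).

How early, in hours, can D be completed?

25

A can start immediately at hour 0; it finishes at hour 5.
B cannot begin until A (finishes hour 5). It runs from hour 5 to 5 + 9 = hour 14.
C needs all of B (finishes hour 14, plus 1-hour gap → hour 15); A (finishes hour 5). That puts its earliest start at hour 15; it finishes at 15 + 6 = hour 21.
D cannot begin until C (finishes hour 21). It runs from hour 21 to 21 + 4 = hour 25.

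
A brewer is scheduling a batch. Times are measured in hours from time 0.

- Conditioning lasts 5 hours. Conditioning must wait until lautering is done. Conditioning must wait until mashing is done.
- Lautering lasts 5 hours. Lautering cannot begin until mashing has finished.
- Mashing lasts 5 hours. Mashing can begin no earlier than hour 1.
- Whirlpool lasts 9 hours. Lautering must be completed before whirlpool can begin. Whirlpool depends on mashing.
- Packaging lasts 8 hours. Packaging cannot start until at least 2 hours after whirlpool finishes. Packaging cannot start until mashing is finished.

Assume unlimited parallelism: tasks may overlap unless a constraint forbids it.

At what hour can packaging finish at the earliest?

After its own release at hour 1, mashing can start at hour 1 and finishes at hour 6.
After mashing (finishes hour 6), lautering can start at hour 6 and finishes at hour 11.
Whirlpool has to wait for lautering (finishes hour 11); mashing (finishes hour 6). The latest of these is hour 11, so whirlpool runs hour 11 to 11 + 9 = hour 20.
Packaging cannot start until whirlpool (finishes hour 20, plus 2-hour gap → hour 22); mashing (finishes hour 6). The controlling bound is hour 22, so packaging finishes at 22 + 8 = hour 30.

30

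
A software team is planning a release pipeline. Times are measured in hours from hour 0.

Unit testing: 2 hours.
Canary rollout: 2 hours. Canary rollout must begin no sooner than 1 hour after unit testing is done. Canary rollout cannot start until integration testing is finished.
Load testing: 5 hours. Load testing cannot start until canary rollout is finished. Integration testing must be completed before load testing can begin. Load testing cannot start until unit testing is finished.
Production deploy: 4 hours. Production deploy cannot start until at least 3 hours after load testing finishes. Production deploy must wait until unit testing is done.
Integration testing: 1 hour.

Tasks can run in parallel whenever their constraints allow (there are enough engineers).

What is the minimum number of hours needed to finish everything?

17

Integration testing has no prerequisites, so it starts at hour 0 and finishes at hour 1.
Nothing blocks unit testing, so it runs from hour 0 to hour 2.
Canary rollout has to wait for unit testing (finishes hour 2, plus 1-hour gap → hour 3); integration testing (finishes hour 1). The latest of these is hour 3, so canary rollout runs hour 3 to 3 + 2 = hour 5.
Load testing has to wait for canary rollout (finishes hour 5); integration testing (finishes hour 1); unit testing (finishes hour 2). The latest of these is hour 5, so load testing runs hour 5 to 5 + 5 = hour 10.
Production deploy has to wait for load testing (finishes hour 10, plus 3-hour gap → hour 13); unit testing (finishes hour 2). The latest of these is hour 13, so production deploy runs hour 13 to 13 + 4 = hour 17.
All tasks are finished once the last one completes. Finish times: Unit testing at 2, Integration testing at 1, Canary rollout at 5, Load testing at 10, Production deploy at 17. The latest is hour 17.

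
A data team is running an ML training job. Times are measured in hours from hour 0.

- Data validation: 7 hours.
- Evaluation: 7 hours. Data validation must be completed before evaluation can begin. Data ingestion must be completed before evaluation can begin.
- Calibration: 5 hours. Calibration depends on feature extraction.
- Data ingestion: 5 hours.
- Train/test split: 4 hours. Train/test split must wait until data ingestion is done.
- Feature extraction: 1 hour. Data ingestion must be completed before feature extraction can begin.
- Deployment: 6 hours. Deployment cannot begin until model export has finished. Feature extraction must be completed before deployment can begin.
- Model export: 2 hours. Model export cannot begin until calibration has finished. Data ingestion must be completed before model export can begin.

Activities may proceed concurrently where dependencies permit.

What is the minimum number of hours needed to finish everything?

Nothing blocks data validation, so it runs from hour 0 to hour 7.
Data ingestion has no prerequisites, so it starts at hour 0 and finishes at hour 5.
Evaluation has to wait for data validation (finishes hour 7); data ingestion (finishes hour 5). The latest of these is hour 7, so evaluation runs hour 7 to 7 + 7 = hour 14.
Train/test split waits on data ingestion (finishes hour 5), so it starts at hour 5 and finishes at 5 + 4 = hour 9.
After data ingestion (finishes hour 5), feature extraction can start at hour 5 and finishes at hour 6.
Calibration waits on feature extraction (finishes hour 6), so it starts at hour 6 and finishes at 6 + 5 = hour 11.
Model export has to wait for calibration (finishes hour 11); data ingestion (finishes hour 5). The latest of these is hour 11, so model export runs hour 11 to 11 + 2 = hour 13.
For deployment: model export (finishes hour 13); feature extraction (finishes hour 6). Taking the maximum gives a start of hour 13, and it finishes at 13 + 6 = hour 19.
All tasks are finished once the last one completes. Finish times: Data ingestion at 5, Data validation at 7, Feature extraction at 6, Train/test split at 9, Evaluation at 14, Calibration at 11, Model export at 13, Deployment at 19. The latest is hour 19.

19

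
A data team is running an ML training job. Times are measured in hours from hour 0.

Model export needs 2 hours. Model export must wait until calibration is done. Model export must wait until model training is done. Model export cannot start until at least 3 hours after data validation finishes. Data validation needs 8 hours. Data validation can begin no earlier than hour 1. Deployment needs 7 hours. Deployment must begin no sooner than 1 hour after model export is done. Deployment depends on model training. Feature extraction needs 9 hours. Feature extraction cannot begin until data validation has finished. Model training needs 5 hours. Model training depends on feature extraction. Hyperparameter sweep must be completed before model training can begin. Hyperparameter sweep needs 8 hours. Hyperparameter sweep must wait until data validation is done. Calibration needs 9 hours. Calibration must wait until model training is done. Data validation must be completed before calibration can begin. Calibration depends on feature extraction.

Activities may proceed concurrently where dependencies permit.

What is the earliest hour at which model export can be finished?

34

Data validation cannot begin until its own release at hour 1. It runs from hour 1 to 1 + 8 = hour 9.
Hyperparameter sweep cannot begin until data validation (finishes hour 9). It runs from hour 9 to 9 + 8 = hour 17.
Feature extraction cannot begin until data validation (finishes hour 9). It runs from hour 9 to 9 + 9 = hour 18.
Model training has to wait for feature extraction (finishes hour 18); hyperparameter sweep (finishes hour 17). The latest of these is hour 18, so model training runs hour 18 to 18 + 5 = hour 23.
For calibration: model training (finishes hour 23); data validation (finishes hour 9); feature extraction (finishes hour 18). Taking the maximum gives a start of hour 23, and it finishes at 23 + 9 = hour 32.
Model export cannot start until calibration (finishes hour 32); model training (finishes hour 23); data validation (finishes hour 9, plus 3-hour gap → hour 12). The controlling bound is hour 32, so model export finishes at 32 + 2 = hour 34.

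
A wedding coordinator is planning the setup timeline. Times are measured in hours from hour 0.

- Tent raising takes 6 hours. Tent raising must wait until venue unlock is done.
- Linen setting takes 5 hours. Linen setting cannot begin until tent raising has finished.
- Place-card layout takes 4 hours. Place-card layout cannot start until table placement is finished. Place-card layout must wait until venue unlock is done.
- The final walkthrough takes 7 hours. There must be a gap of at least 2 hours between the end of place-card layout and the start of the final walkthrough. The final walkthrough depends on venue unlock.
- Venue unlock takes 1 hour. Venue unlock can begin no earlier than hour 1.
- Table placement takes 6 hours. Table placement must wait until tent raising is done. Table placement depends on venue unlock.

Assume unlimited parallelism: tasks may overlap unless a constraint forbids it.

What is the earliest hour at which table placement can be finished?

14

Venue unlock waits on its own release at hour 1, so it starts at hour 1 and finishes at 1 + 1 = hour 2.
Tent raising waits on venue unlock (finishes hour 2), so it starts at hour 2 and finishes at 2 + 6 = hour 8.
Table placement cannot start until tent raising (finishes hour 8); venue unlock (finishes hour 2). The controlling bound is hour 8, so table placement finishes at 8 + 6 = hour 14.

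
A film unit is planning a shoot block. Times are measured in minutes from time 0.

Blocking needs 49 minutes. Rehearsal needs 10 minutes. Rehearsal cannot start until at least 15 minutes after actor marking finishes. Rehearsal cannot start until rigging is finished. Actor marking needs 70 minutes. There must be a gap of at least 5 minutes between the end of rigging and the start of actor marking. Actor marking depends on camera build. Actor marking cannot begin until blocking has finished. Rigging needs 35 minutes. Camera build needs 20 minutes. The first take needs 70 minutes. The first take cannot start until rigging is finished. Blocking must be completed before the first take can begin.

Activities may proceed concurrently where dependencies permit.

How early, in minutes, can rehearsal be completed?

144

Blocking has no prerequisites, so it starts at minute 0 and finishes at minute 49.
Nothing blocks camera build, so it runs from minute 0 to minute 20.
Nothing blocks rigging, so it runs from minute 0 to minute 35.
Actor marking needs all of rigging (finishes minute 35, plus 5-minute gap → minute 40); camera build (finishes minute 20); blocking (finishes minute 49). That puts its earliest start at minute 49; it finishes at 49 + 70 = minute 119.
Rehearsal needs all of actor marking (finishes minute 119, plus 15-minute gap → minute 134); rigging (finishes minute 35). That puts its earliest start at minute 134; it finishes at 134 + 10 = minute 144.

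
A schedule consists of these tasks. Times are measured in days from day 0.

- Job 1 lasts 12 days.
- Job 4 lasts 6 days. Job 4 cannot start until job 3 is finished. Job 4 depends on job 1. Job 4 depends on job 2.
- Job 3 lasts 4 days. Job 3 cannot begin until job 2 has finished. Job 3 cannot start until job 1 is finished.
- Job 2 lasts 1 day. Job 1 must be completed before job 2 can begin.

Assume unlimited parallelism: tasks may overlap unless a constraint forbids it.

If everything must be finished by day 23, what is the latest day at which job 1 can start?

0

To finish by day 23, job 4 (duration 6) must start no later than day 17.
Job 3 must finish before job 4 (must start by day 17). With a 4-day duration, job 3 must start by 17 − 4 = day 13.
Job 2 feeds job 3 (must start by day 13); job 4 (must start by day 17). Taking the minimum, job 2 must finish by day 13 and start by 13 − 1 = day 12.
Job 1 must finish in time for job 2 (must start by day 12); job 3 (must start by day 13); job 4 (must start by day 17). The tightest is day 12, so job 1 must start by 12 − 12 = day 0.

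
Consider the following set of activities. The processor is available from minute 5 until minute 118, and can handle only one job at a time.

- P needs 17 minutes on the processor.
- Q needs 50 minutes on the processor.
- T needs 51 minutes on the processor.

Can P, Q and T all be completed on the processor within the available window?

No

The processor window is 118 − 5 = 113 minutes.
Running back to back, the jobs need 17 + 50 + 51 = 118 minutes on the processor.
Since 118 > 113, they cannot all fit.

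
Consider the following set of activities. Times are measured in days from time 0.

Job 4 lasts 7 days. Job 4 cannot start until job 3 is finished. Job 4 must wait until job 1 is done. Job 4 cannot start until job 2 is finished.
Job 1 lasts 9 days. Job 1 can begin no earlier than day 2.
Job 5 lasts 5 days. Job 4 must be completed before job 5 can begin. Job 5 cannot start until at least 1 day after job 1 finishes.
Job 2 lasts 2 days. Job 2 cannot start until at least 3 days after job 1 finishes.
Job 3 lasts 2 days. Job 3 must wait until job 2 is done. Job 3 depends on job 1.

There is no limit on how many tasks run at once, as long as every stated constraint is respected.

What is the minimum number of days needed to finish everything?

Job 1 cannot begin until its own release at day 2. It runs from day 2 to 2 + 9 = day 11.
Job 2 waits on job 1 (finishes day 11, plus 3-day gap → day 14), so it starts at day 14 and finishes at 14 + 2 = day 16.
For job 3: job 2 (finishes day 16); job 1 (finishes day 11). Taking the maximum gives a start of day 16, and it finishes at 16 + 2 = day 18.
Job 4 has to wait for job 3 (finishes day 18); job 1 (finishes day 11); job 2 (finishes day 16). The latest of these is day 18, so job 4 runs day 18 to 18 + 7 = day 25.
Job 5 cannot start until job 4 (finishes day 25); job 1 (finishes day 11, plus 1-day gap → day 12). The controlling bound is day 25, so job 5 finishes at 25 + 5 = day 30.
All tasks are finished once the last one completes. Finish times: Job 1 at 11, Job 2 at 16, Job 3 at 18, Job 4 at 25, Job 5 at 30. The latest is day 30.

30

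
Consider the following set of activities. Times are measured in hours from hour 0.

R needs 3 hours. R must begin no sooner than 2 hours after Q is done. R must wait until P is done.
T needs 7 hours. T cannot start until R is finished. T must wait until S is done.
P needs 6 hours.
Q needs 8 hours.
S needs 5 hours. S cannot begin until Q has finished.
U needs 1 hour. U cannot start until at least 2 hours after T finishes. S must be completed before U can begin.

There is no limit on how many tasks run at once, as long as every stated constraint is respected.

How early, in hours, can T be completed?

Q can start immediately at hour 0; it finishes at hour 8.
S cannot begin until Q (finishes hour 8). It runs from hour 8 to 8 + 5 = hour 13.
Nothing blocks P, so it runs from hour 0 to hour 6.
R needs all of Q (finishes hour 8, plus 2-hour gap → hour 10); P (finishes hour 6). That puts its earliest start at hour 10; it finishes at 10 + 3 = hour 13.
T has to wait for R (finishes hour 13); S (finishes hour 13). The latest of these is hour 13, so T runs hour 13 to 13 + 7 = hour 20.

20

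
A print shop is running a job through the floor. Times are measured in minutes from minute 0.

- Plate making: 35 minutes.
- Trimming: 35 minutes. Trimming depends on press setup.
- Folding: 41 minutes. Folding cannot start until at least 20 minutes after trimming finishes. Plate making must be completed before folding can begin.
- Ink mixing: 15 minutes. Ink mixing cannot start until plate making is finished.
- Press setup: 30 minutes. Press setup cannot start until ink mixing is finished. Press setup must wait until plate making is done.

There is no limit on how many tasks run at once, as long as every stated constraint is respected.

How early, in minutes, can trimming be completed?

115

Plate making can start immediately at minute 0; it finishes at minute 35.
Ink mixing cannot begin until plate making (finishes minute 35). It runs from minute 35 to 35 + 15 = minute 50.
Press setup cannot start until ink mixing (finishes minute 50); plate making (finishes minute 35). The controlling bound is minute 50, so press setup finishes at 50 + 30 = minute 80.
Trimming cannot begin until press setup (finishes minute 80). It runs from minute 80 to 80 + 35 = minute 115.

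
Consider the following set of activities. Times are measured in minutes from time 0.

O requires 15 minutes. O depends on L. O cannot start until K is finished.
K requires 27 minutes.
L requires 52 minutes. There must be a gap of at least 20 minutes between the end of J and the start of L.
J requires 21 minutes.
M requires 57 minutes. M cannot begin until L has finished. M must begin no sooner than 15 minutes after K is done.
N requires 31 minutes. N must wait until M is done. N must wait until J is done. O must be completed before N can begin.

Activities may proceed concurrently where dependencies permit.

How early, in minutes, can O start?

Nothing blocks K, so it runs from minute 0 to minute 27.
J has no prerequisites, so it starts at minute 0 and finishes at minute 21.
L waits on J (finishes minute 21, plus 20-minute gap → minute 41), so it starts at minute 41 and finishes at 41 + 52 = minute 93.
O waits on L (finishes minute 93); K (finishes minute 27). The latest of these is minute 93, which is the earliest O can start.

93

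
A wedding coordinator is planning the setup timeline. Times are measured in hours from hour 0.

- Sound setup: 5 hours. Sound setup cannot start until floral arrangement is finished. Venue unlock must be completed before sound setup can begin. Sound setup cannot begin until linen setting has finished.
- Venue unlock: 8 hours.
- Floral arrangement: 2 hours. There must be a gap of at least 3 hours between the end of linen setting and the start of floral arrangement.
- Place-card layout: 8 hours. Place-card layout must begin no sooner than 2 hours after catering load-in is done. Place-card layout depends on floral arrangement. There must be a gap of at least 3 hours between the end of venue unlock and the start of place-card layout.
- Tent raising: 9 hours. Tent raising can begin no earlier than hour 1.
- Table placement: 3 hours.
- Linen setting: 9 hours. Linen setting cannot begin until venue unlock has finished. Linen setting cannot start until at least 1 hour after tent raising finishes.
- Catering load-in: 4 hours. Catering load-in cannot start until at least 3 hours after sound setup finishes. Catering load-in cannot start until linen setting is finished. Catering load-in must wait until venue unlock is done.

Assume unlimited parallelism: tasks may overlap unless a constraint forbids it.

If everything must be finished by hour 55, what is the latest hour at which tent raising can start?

Place-card layout must finish by hour 55; it takes 8 hours, so it must start by 55 − 8 = hour 47.
Since place-card layout (must start by hour 47, minus 2-hour gap → hour 45) depends on it, catering load-in must finish by hour 45. Backing off its 4-hour duration gives a latest start of hour 41.
Sound setup feeds into catering load-in (must start by hour 41, minus 3-hour gap → hour 38); so sound setup must finish by hour 38 and therefore start by hour 33.
Floral arrangement must finish in time for sound setup (must start by hour 33); place-card layout (must start by hour 47). The tightest is hour 33, so floral arrangement must start by 33 − 2 = hour 31.
Linen setting must finish in time for floral arrangement (must start by hour 31, minus 3-hour gap → hour 28); sound setup (must start by hour 33); catering load-in (must start by hour 41). The tightest is hour 28, so linen setting must start by 28 − 9 = hour 19.
Tent raising must finish before linen setting (must start by hour 19, minus 1-hour gap → hour 18). With a 9-hour duration, tent raising must start by 18 − 9 = hour 9.

9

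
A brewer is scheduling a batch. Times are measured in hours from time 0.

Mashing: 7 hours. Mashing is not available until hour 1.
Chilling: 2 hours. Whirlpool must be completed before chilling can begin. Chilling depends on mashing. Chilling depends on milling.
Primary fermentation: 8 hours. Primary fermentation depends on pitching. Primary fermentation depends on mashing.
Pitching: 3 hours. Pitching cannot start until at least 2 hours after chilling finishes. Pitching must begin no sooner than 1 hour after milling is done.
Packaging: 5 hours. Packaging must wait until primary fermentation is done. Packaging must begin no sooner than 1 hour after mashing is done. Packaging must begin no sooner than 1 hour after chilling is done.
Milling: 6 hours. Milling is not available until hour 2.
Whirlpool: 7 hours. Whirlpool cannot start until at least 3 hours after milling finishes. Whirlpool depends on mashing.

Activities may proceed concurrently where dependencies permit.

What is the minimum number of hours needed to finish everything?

38

Mashing cannot begin until its own release at hour 1. It runs from hour 1 to 1 + 7 = hour 8.
After its own release at hour 2, milling can start at hour 2 and finishes at hour 8.
For whirlpool: milling (finishes hour 8, plus 3-hour gap → hour 11); mashing (finishes hour 8). Taking the maximum gives a start of hour 11, and it finishes at 11 + 7 = hour 18.
Chilling cannot start until whirlpool (finishes hour 18); mashing (finishes hour 8); milling (finishes hour 8). The controlling bound is hour 18, so chilling finishes at 18 + 2 = hour 20.
For pitching: chilling (finishes hour 20, plus 2-hour gap → hour 22); milling (finishes hour 8, plus 1-hour gap → hour 9). Taking the maximum gives a start of hour 22, and it finishes at 22 + 3 = hour 25.
Primary fermentation has to wait for pitching (finishes hour 25); mashing (finishes hour 8). The latest of these is hour 25, so primary fermentation runs hour 25 to 25 + 8 = hour 33.
For packaging: primary fermentation (finishes hour 33); mashing (finishes hour 8, plus 1-hour gap → hour 9); chilling (finishes hour 20, plus 1-hour gap → hour 21). Taking the maximum gives a start of hour 33, and it finishes at 33 + 5 = hour 38.
All tasks are finished once the last one completes. Finish times: Milling at 8, Mashing at 8, Whirlpool at 18, Chilling at 20, Pitching at 25, Primary fermentation at 33, Packaging at 38. The latest is hour 38.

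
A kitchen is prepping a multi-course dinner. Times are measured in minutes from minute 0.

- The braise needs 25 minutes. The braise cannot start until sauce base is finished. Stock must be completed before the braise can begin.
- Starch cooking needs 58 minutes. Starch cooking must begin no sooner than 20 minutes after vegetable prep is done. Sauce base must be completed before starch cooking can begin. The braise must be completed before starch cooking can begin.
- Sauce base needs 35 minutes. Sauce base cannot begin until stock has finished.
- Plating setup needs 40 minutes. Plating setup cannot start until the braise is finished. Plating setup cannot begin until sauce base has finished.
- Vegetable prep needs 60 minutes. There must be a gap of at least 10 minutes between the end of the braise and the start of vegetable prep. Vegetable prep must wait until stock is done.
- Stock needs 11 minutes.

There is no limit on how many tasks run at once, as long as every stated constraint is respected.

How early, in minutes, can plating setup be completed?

111

Stock can start immediately at minute 0; it finishes at minute 11.
After stock (finishes minute 11), sauce base can start at minute 11 and finishes at minute 46.
The braise has to wait for sauce base (finishes minute 46); stock (finishes minute 11). The latest of these is minute 46, so the braise runs minute 46 to 46 + 25 = minute 71.
Plating setup needs all of the braise (finishes minute 71); sauce base (finishes minute 46). That puts its earliest start at minute 71; it finishes at 71 + 40 = minute 111.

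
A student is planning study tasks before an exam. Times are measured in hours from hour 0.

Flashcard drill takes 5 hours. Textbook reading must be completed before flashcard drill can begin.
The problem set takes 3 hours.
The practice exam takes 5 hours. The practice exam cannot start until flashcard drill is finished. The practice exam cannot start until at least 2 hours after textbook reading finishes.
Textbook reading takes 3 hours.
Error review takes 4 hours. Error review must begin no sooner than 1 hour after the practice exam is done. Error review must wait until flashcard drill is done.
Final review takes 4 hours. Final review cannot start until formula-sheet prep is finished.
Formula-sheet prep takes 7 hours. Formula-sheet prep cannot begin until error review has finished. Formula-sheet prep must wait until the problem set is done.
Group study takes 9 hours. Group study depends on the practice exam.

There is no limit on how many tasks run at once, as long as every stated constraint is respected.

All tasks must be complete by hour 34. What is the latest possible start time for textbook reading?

To finish by hour 34, final review (duration 4) must start no later than hour 30.
Formula-sheet prep has to be done before final review (must start by hour 30). That means finishing by hour 30, i.e. starting by 30 − 7 = hour 23.
Error review must finish before formula-sheet prep (must start by hour 23). With a 4-hour duration, error review must start by 23 − 4 = hour 19.
To finish by hour 34, group study (duration 9) must start no later than hour 25.
The practice exam feeds error review (must start by hour 19, minus 1-hour gap → hour 18); group study (must start by hour 25). Taking the minimum, the practice exam must finish by hour 18 and start by 18 − 5 = hour 13.
Flashcard drill has several dependents: the practice exam (must start by hour 13); error review (must start by hour 19). The earliest of those limits is hour 13, so flashcard drill must start by 13 − 5 = hour 8.
Textbook reading has several dependents: flashcard drill (must start by hour 8); the practice exam (must start by hour 13, minus 2-hour gap → hour 11). The earliest of those limits is hour 8, so textbook reading must start by 8 − 3 = hour 5.

5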